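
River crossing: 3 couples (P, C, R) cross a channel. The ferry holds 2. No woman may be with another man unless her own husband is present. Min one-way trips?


Label couples P, C, R (H = husband, W = wife).
Counting alone: 6 people, the ferry carries 2 and someone must bring it back, so each round trip nets at most +1 on the far side until the last crossing → at least 9 trips. The jealousy constraint makes 9 impossible; the shortest valid schedule has 11:
1. WP+WC →  (far: WP,WC; near: HP,HC,HR,WR)
2. WP ←       (far: WC; near: HP,HC,HR,WP,WR)
3. WP+WR →  (far: WP,WC,WR; near: HP,HC,HR)
4. WP ←       (far: WC,WR; near: HP,HC,HR,WP)
5. HC+HR →  (far: HC,WC,HR,WR; near: HP,WP)
6. HC+WC ←  (far: HR,WR; near: HP,WP,HC,WC)
7. HP+HC →  (far: HP,HC,HR,WR; near: WP,WC)
8. WR ←       (far: HP,HC,HR; near: WP,WC,WR)
9. WP+WC →  (far: HP,WP,HC,WC,HR; near: WR)
10. HR ←      (far: HP,WP,HC,WC; near: HR,WR)
11. HR+WR → (far: all six; near: empty)
In every state each wife is either with her husband or with no other man.
Minimum trips = 11

11


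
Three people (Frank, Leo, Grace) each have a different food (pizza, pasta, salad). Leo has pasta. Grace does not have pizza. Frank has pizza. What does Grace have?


From clues:
  Leo → pasta
  Frank → pizza
By elimination, Grace gets the remaining.

salad


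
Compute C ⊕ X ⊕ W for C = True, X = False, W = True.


C = True, X = False, W = True
Step 1: C ⊕ X = True XOR False = True
Step 2: True ⊕ W = True XOR True = False
XOR is true when an odd number of operands are true.

False


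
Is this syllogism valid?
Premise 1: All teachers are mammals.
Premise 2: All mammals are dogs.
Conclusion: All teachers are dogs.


Premise 1: All teachers are mammals.
Premise 2: All mammals are dogs.
Conclusion: All teachers are dogs.
Barbara syllogism (AAA-1): All A are B, All B are C → All A are C.
Middle term (mammals) distributed in premise 2.

Valid


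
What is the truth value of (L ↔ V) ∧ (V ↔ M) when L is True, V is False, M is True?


L = True, V = False, M = True
Step 1: L ↔ V is true when L and V have the same value. Result: False
Step 2: V ↔ M is true when V and M have the same value. Result: False
Step 3: False ∧ False = False

False


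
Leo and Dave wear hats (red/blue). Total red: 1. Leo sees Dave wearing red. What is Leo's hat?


Total red = 1, Dave = red
Red accounted for: 1
Remaining for Leo: 0
Leo's hat is blue.

blue


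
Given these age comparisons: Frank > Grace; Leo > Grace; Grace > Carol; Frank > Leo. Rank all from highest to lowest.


Constraints: Frank > Grace; Leo > Grace; Grace > Carol; Frank > Leo
Method: at each step, the next-highest is the one remaining person who never appears on the smaller side of a constraint between remaining people.
  Step 1: remaining {Frank, Carol, Leo, Grace}; on the smaller side: {Carol, Leo, Grace} → Frank is next (Frank > Grace; Frank > Leo).
  Step 2: remaining {Carol, Leo, Grace}; on the smaller side: {Carol, Grace} → Leo is next (Leo > Grace).
  Step 3: remaining {Carol, Grace}; on the smaller side: {Carol} → Grace is next (Grace > Carol).
  Step 4: only Carol remains → lowest.
Final ranking (highest to lowest):

Frank > Leo > Grace > Carol


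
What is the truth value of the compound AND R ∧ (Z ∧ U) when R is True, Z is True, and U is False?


R = True, Z = True, U = False
Step 1: Z ∧ U = True AND False = False
Step 2: R ∧ False = True AND False = False
AND is true only when ALL operands are true.

False


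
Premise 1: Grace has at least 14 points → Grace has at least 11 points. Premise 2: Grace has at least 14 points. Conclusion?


Modus ponens: P → Q, P ⊢ Q
P: Grace has at least 14 points
Q: Grace has at least 11 points
We have P → Q and P is true.
By modus ponens, Q must be true.

Grace has at least 11 points


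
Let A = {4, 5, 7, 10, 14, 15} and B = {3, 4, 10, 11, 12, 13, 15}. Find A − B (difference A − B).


A = {4, 5, 7, 10, 14, 15}
B = {3, 4, 10, 11, 12, 13, 15}
Operation: difference A − B
In A but not B: 5, 7, 14

{5, 7, 14}


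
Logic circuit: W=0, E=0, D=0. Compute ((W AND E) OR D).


W AND E = 0&0 = 0
0 OR 0 = 0

0


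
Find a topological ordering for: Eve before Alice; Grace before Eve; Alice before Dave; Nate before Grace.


Constraints: Eve before Alice; Grace before Eve; Alice before Dave; Nate before Grace
Method: repeatedly schedule the remaining task that has no remaining task required before it.
  Step 1: remaining {Nate, Alice, Eve, Grace, Dave}; every task except Nate still has a predecessor pending → schedule Nate.
  Step 2: remaining {Alice, Eve, Grace, Dave}; every task except Grace still has a predecessor pending → schedule Grace.
  Step 3: remaining {Alice, Eve, Dave}; every task except Eve still has a predecessor pending → schedule Eve.
  Step 4: remaining {Alice, Dave}; every task except Alice still has a predecessor pending → schedule Alice.
  Step 5: only Dave remains → schedule Dave.
Resulting order:

Nate → Grace → Eve → Alice → Dave


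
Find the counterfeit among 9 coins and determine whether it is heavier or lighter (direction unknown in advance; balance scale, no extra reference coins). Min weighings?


Let n = 9. 18 possibilities (n coins × lighter/heavier); each weighing has 3 outcomes.
Bound for k weighings: say the first weighing puts j coins on each pan. If it tips, the 2j weighed coins remain suspects (each with a known direction) and k-1 weighings give 3^(k-1) outcomes; 3^(k-1) is odd, so 2j ≤ 3^(k-1) - 1. If it balances, the n - 2j unweighed coins remain with direction unknown: 2(n - 2j) ≤ 3^(k-1) - 1 by the same parity argument. Adding, n ≤ (3^(k-1) - 1) + (3^(k-1) - 1)/2 = (3^k - 3)/2, and the classical three-group strategy achieves this (3 coins in 2 weighings, 12 in 3, 39 in 4, 120 in 5).
So we need the smallest k with (3^k - 3)/2 ≥ 9.
k = 2: (3^2 - 3)/2 = 3 < 9 ✗
k = 3: (3^3 - 3)/2 = 12 ≥ 9 ✓

3


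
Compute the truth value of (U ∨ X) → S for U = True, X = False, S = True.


U = True, X = False, S = True
Step 1: U ∨ X = True OR False = True
Step 2: (True) → S: false only when antecedent=True and S=False.
Result: True

True


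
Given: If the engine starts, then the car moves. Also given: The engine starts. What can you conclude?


Modus ponens: P → Q, P ⊢ Q
P: the engine starts
Q: the car moves
We have P → Q and P is true.
By modus ponens, Q must be true.

The car moves


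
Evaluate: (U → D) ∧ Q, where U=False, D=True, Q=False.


U = False, D = True, Q = False
Expression: (U → D) ∧ Q
Step 1: U → D = False → True (false only if U=True, D=False) = True
Step 2: (True) ∧ Q = True AND False = False

False


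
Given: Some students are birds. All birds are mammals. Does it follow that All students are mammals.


Premise 1: Some students are birds.
Premise 2: All birds are mammals.
Conclusion: All students are mammals.
Fallacy: illicit minor. The minor term (students) is distributed in the conclusion ('All students ...') but undistributed in its premise ('Some students are birds' doesn't cover all students).
Only 'Some students are mammals' follows, not 'All'.

Invalid


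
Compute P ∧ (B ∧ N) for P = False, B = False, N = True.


P = False, B = False, N = True
Step 1: B ∧ N = False AND True = False
Step 2: P ∧ False = False AND False = False
AND is true only when ALL operands are true.

False


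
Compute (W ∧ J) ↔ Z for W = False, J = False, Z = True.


W = False, J = False, Z = True
Step 1: W ∧ J = False AND False = False
Step 2: (False) ↔ Z: true when both sides have same truth value.
Result: False ↔ True = False

False


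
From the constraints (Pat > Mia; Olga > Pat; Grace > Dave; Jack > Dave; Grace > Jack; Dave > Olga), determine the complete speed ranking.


Constraints: Pat > Mia; Olga > Pat; Grace > Dave; Jack > Dave; Grace > Jack; Dave > Olga
Method: at each step, the next-highest is the one remaining person who never appears on the smaller side of a constraint between remaining people.
  Step 1: remaining {Olga, Pat, Grace, Mia, Dave, Jack}; on the smaller side: {Olga, Pat, Mia, Dave, Jack} → Grace is next (Grace > Dave; Grace > Jack).
  Step 2: remaining {Olga, Pat, Mia, Dave, Jack}; on the smaller side: {Olga, Pat, Mia, Dave} → Jack is next (Jack > Dave).
  Step 3: remaining {Olga, Pat, Mia, Dave}; on the smaller side: {Olga, Pat, Mia} → Dave is next (Dave > Olga).
  Step 4: remaining {Olga, Pat, Mia}; on the smaller side: {Pat, Mia} → Olga is next (Olga > Pat).
  Step 5: remaining {Pat, Mia}; on the smaller side: {Mia} → Pat is next (Pat > Mia).
  Step 6: only Mia remains → lowest.
Final ranking (highest to lowest):

Grace > Jack > Dave > Olga > Pat > Mia


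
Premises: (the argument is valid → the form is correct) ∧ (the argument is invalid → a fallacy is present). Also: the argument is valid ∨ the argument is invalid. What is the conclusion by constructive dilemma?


Constructive dilemma: (P → Q) ∧ (R → S), P ∨ R ⊢ Q ∨ S
Premise 1: the argument is valid → the form is correct
Premise 2: the argument is invalid → a fallacy is present
Premise 3: the argument is valid ∨ the argument is invalid
Case 1: Assuming the argument is valid, then by Premise 1, the form is correct.
Case 2: Assuming the argument is invalid, then by Premise 2, a fallacy is present.
Since one of the argument is valid or the argument is invalid must hold, we get the form is correct or a fallacy is present.

The form is correct or a fallacy is present.


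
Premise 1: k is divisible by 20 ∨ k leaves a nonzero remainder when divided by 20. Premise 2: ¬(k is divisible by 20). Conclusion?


Disjunctive syllogism: P ∨ Q, ¬P ⊢ Q
Disjunction: k is divisible by 20 ∨ k leaves a nonzero remainder when divided by 20
We know it is not the case that k is divisible by 20.
By disjunctive syllogism, the other disjunct must be true.

k leaves a nonzero remainder when divided by 20


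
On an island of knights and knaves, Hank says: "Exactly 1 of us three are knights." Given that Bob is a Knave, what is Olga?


Hank claims exactly 1 knights among Hank, Bob, Olga.
Given: Bob is a Knave.

Case 1: Hank is a Knight (tells truth)
  Then exactly 1 of the three are knights.
  Counting Hank, Bob: 1 knight(s) so far. Need 0 more → Olga = Knave.
Case 2: Hank is a Knave (lies)
  Then the count is NOT 1.
  If Olga = Knight, count = 1 = 1 → claim would be true, contradicts lie.
  If Olga = Knave, count = 0 ≠ 1 → lie confirmed ✓

Olga is a Knave.

Knave


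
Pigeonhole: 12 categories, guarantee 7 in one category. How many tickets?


Pigeonhole: to guarantee k in one of n categories, need (k-1)×n + 1.
k = 7, n = 12
Minimum = (7-1) × 12 + 1 = 6 × 12 + 1

73


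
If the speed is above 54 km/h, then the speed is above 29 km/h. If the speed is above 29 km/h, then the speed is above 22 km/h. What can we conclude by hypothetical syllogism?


Hypothetical syllogism: P → Q, Q → R ⊢ P → R
Premise 1: the speed is above 54 km/h → the speed is above 29 km/h
Premise 2: the speed is above 29 km/h → the speed is above 22 km/h
Chain the implications: the middle term (the speed is above 29 km/h) links the two.
Conclusion: If the speed is above 54 km/h, then the speed is above 22 km/h.

If the speed is above 54 km/h, then the speed is above 22 km/h.


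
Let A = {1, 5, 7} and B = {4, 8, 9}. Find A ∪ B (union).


A = {1, 5, 7}
B = {4, 8, 9}
Operation: union
All elements combined: 1, 4, 5, 7, 8, 9

{1, 4, 5, 7, 8, 9}


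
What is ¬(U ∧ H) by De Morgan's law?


De Morgan's law: ¬(P ∧ Q) ≡ ¬P ∨ ¬Q
¬(U ∧ H) = ¬U ∨ ¬H

¬U ∨ ¬H


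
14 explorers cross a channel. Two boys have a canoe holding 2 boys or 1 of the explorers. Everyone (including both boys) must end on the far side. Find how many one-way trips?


Per crossing of one of the explorers: boys→, one←, one of the explorers→, one← = 4 trips
14 × 4 = 56, + 1 final boys→ = 57
Minimum trips = 57

57


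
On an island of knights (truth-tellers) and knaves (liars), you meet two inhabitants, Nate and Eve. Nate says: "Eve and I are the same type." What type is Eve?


Nate says: "Eve and I are the same type."
Case 1: Nate is a Knight (truth-teller)
  Statement is true → they ARE the same → Eve is also a Knight
Case 2: Nate is a Knave (liar)
  Statement is false → they are NOT the same → Eve is a Knight
In both cases, Eve is a Knight.

Knight


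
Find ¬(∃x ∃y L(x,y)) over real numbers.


Original: ∃x ∃y L(x,y)
Rule: ¬∀→∃, ¬∃→∀, negate predicate.
Negation: ∀x ∀y ¬L(x,y)

∀x ∀y ¬L(x,y)


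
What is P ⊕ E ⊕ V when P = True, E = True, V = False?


P = True, E = True, V = False
Step 1: P ⊕ E = True XOR True = False
Step 2: False ⊕ V = False XOR False = False
XOR is true when an odd number of operands are true.

False


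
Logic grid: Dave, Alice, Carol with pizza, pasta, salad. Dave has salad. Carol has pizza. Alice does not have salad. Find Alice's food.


From clues:
  Carol → pizza
  Dave → salad
By elimination, Alice gets the remaining.

pasta


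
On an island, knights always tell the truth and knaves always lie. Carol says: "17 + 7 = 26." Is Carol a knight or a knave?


Statement: "17 + 7 = 26."
Actual: 17 + 7 = 24
Claimed: 26
Statement is FALSE → Carol lies → Knave

Knave


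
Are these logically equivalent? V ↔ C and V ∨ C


Expression 1: V ↔ C
Expression 2: V ∨ C
Truth table (V C | Expr1 Expr2):
  T T |   T     T
  T F |   F     T   ← differ
  F T |   F     T   ← differ
  F F |   T     F   ← differ
Counterexample: V=T, C=F gives Expr1 = F but Expr2 = T, so the expressions are NOT logically equivalent.

No


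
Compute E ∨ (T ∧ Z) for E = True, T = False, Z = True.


E = True, T = False, Z = True
Step 1: T ∧ Z = False AND True = False
Step 2: E ∨ False = True OR False = True
AND evaluated first (higher precedence); then OR applied.

True


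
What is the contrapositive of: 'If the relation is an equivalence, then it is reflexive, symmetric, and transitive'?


Original: If the relation is an equivalence, then it is reflexive, symmetric, and transitive
Contrapositive: If ¬Q, then ¬P
Negate Q: not (it is reflexive, symmetric, and transitive)
Negate P: not (the relation is an equivalence)

If not (it is reflexive, symmetric, and transitive), then not (the relation is an equivalence).


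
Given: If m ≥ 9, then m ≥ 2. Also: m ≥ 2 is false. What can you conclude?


Modus tollens: P → Q, ¬Q ⊢ ¬P
P: m ≥ 9
Q: m ≥ 2
We have P → Q and Q is false.
By modus tollens, P must be false.

It is not the case that m ≥ 9


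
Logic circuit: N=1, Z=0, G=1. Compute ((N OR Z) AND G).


N OR Z = 1|0 = 1
1 AND 1 = 1

1


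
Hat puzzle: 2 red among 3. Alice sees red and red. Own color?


Total red = 2, seen red = 2
Own red = 2 - 2 = 0
Alice's hat is blue.

blue


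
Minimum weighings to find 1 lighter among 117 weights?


Each weighing has 3 outcomes (left heavy / balance / right heavy), so k weighings distinguish at most 3^k cases; splitting into three near-equal groups achieves this.
Need 3^k ≥ 117: 3^4 = 81 < 117 ≤ 3^5 = 243
k = ⌈log₃(117)⌉ = 5

5


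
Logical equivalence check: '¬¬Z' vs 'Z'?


Expression 1: ¬¬Z
Expression 2: Z
Truth table (Z | Expr1 Expr2):
  T |   T     T
  F |   F     F
All 2 rows agree, so the expressions are logically equivalent.

Yes


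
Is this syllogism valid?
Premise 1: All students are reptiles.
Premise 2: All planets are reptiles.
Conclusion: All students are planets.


Premise 1: All students are reptiles.
Premise 2: All planets are reptiles.
Conclusion: All students are planets.
Fallacy: undistributed middle. reptiles is predicate in both.
Counterexample: students and planets could be disjoint subsets of reptiles.

Invalid


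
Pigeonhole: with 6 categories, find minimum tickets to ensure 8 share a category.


Pigeonhole: to guarantee k in one of n categories, need (k-1)×n + 1.
k = 8, n = 6
Minimum = (8-1) × 6 + 1 = 7 × 6 + 1

43


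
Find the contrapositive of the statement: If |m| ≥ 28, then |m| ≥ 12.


Original: If |m| ≥ 28, then |m| ≥ 12
Contrapositive: If ¬Q, then ¬P
Negate Q: not (|m| ≥ 12)
Negate P: not (|m| ≥ 28)

If not (|m| ≥ 12), then not (|m| ≥ 28).


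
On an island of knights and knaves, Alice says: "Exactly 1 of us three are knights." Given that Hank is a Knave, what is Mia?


Alice claims exactly 1 knights among Alice, Hank, Mia.
Given: Hank is a Knave.

Case 1: Alice is a Knight (tells truth)
  Then exactly 1 of the three are knights.
  Counting Alice, Hank: 1 knight(s) so far. Need 0 more → Mia = Knave.
Case 2: Alice is a Knave (lies)
  Then the count is NOT 1.
  If Mia = Knight, count = 1 = 1 → claim would be true, contradicts lie.
  If Mia = Knave, count = 0 ≠ 1 → lie confirmed ✓

Mia is a Knave.

Knave


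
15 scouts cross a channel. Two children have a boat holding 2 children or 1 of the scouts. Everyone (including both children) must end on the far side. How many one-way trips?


Per crossing of one of the scouts: children→, one←, one of the scouts→, one← = 4 trips
15 × 4 = 60, + 1 final children→ = 61
Minimum trips = 61

61


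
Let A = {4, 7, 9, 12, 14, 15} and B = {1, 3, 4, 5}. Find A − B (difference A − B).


A = {4, 7, 9, 12, 14, 15}
B = {1, 3, 4, 5}
Operation: difference A − B
In A but not B: 7, 9, 12, 14, 15

{7, 9, 12, 14, 15}


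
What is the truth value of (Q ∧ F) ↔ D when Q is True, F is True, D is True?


Q = True, F = True, D = True
Step 1: Q ∧ F = True AND True = True
Step 2: (True) ↔ D: true when both sides have same truth value.
Result: True ↔ True = True

True


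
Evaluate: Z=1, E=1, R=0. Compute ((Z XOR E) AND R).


Z XOR E = 1^1 = 0
0 AND 0 = 0

0


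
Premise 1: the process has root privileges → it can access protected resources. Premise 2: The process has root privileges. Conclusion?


Modus ponens: P → Q, P ⊢ Q
P: the process has root privileges
Q: it can access protected resources
We have P → Q and P is true.
By modus ponens, Q must be true.

It can access protected resources


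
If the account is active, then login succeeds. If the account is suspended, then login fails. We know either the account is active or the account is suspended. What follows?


Constructive dilemma: (P → Q) ∧ (R → S), P ∨ R ⊢ Q ∨ S
Premise 1: the account is active → login succeeds
Premise 2: the account is suspended → login fails
Premise 3: the account is active ∨ the account is suspended
Case 1: Assuming the account is active, then by Premise 1, login succeeds.
Case 2: Assuming the account is suspended, then by Premise 2, login fails.
Since one of the account is active or the account is suspended must hold, we get login succeeds or login fails.

Login succeeds or login fails.


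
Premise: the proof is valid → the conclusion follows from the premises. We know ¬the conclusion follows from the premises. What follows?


Modus tollens: P → Q, ¬Q ⊢ ¬P
P: the proof is valid
Q: the conclusion follows from the premises
We have P → Q and Q is false.
By modus tollens, P must be false.

It is not the case that the proof is valid


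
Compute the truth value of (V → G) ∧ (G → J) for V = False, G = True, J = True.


V = False, G = True, J = True
Step 1: V → G is false only when V=True and G=False. Result: True
Step 2: G → J is false only when G=True and J=False. Result: True
Step 3: True ∧ True = True

True


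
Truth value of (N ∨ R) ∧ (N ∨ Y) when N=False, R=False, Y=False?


N = False, R = False, Y = False
Expression: (N ∨ R) ∧ (N ∨ Y)
Step 1: N ∨ R = False OR False = False
Step 2: N ∨ Y = False OR False = False
Step 3: (False) ∧ (False) = False AND False = False

False


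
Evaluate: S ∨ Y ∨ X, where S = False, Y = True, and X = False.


S = False, Y = True, X = False
Step 1: S ∨ Y = False OR True = True
Step 2: True ∨ X = True OR False = True
OR is true when at least one operand is true.

True


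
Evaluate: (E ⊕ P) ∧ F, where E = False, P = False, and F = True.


E = False, P = False, F = True
Step 1: E ⊕ P = False XOR False = False
Step 2: False ∧ F = False AND True = False
XOR true when exactly one of E,P is true; then AND with F.

False


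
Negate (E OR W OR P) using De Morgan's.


De Morgan's law: ¬(P ∨ Q ∨ R) ≡ ¬P ∧ ¬Q ∧ ¬R
¬(E ∨ W ∨ P) = ¬E ∧ ¬W ∧ ¬P

¬E ∧ ¬W ∧ ¬P


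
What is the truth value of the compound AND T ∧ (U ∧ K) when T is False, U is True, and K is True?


T = False, U = True, K = True
Step 1: U ∧ K = True AND True = True
Step 2: T ∧ True = False AND True = False
AND is true only when ALL operands are true.

False


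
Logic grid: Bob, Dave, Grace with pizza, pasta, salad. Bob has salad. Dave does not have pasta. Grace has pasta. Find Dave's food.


From clues:
  Grace → pasta
  Bob → salad
By elimination, Dave gets the remaining.

pizza


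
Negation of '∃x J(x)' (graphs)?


Original: ∃x J(x)
Rule: ¬∀→∃, ¬∃→∀, negate predicate.
Negation: ∀x ¬J(x)

∀x ¬J(x)


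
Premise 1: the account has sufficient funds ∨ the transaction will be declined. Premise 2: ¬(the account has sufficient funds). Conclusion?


Disjunctive syllogism: P ∨ Q, ¬P ⊢ Q
Disjunction: the account has sufficient funds ∨ the transaction will be declined
We know it is not the case that the account has sufficient funds.
By disjunctive syllogism, the other disjunct must be true.

The transaction will be declined


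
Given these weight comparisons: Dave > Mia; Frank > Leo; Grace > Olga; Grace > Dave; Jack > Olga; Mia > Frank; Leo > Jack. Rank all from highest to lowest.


Constraints: Dave > Mia; Frank > Leo; Grace > Olga; Grace > Dave; Jack > Olga; Mia > Frank; Leo > Jack
Method: at each step, the next-highest is the one remaining person who never appears on the smaller side of a constraint between remaining people.
  Step 1: remaining {Olga, Frank, Dave, Leo, Jack, Mia, Grace}; on the smaller side: {Olga, Frank, Dave, Leo, Jack, Mia} → Grace is next (Grace > Olga; Grace > Dave).
  Step 2: remaining {Olga, Frank, Dave, Leo, Jack, Mia}; on the smaller side: {Olga, Frank, Leo, Jack, Mia} → Dave is next (Dave > Mia).
  Step 3: remaining {Olga, Frank, Leo, Jack, Mia}; on the smaller side: {Olga, Frank, Leo, Jack} → Mia is next (Mia > Frank).
  Step 4: remaining {Olga, Frank, Leo, Jack}; on the smaller side: {Olga, Leo, Jack} → Frank is next (Frank > Leo).
  Step 5: remaining {Olga, Leo, Jack}; on the smaller side: {Olga, Jack} → Leo is next (Leo > Jack).
  Step 6: remaining {Olga, Jack}; on the smaller side: {Olga} → Jack is next (Jack > Olga).
  Step 7: only Olga remains → lowest.
Final ranking (highest to lowest):

Grace > Dave > Mia > Frank > Leo > Jack > Olga


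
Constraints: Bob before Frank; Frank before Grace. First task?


Constraints: Bob before Frank; Frank before Grace
The first task can have nothing scheduled before it, so it must never appear on the right of a 'before'.
Tasks appearing after some 'before': Frank, Grace.
The only task not in that list is Bob → it is first.

Bob


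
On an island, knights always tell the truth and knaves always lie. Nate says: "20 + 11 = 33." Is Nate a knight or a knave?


Statement: "20 + 11 = 33."
Actual: 20 + 11 = 31
Claimed: 33
Statement is FALSE → Nate lies → Knave

Knave


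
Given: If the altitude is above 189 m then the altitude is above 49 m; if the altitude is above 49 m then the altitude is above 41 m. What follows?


Hypothetical syllogism: P → Q, Q → R ⊢ P → R
Premise 1: the altitude is above 189 m → the altitude is above 49 m
Premise 2: the altitude is above 49 m → the altitude is above 41 m
Chain the implications: the middle term (the altitude is above 49 m) links the two.
Conclusion: If the altitude is above 189 m, then the altitude is above 41 m.

If the altitude is above 189 m, then the altitude is above 41 m.


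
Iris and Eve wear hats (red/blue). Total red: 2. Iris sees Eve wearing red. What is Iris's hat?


Total red = 2, Eve = red
Red accounted for: 1
Remaining for Iris: 1
Iris's hat is red.

red


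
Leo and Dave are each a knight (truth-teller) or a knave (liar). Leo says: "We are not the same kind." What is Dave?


Leo says: "We are not the same kind."
Case 1: Leo is a Knight (truth-teller)
  Statement is true → they ARE different → Dave is a Knave
Case 2: Leo is a Knave (liar)
  Statement is false → they are NOT different → Dave is a Knave
In both cases, Dave is a Knave.

Knave


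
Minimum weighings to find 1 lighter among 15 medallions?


Each weighing has 3 outcomes (left heavy / balance / right heavy), so k weighings distinguish at most 3^k cases; splitting into three near-equal groups achieves this.
Need 3^k ≥ 15: 3^2 = 9 < 15 ≤ 3^3 = 27
k = ⌈log₃(15)⌉ = 3

3


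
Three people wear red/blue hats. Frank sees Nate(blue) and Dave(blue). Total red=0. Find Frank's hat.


Total red = 0, seen red = 0
Own red = 0 - 0 = 0
Frank's hat is blue.

blue


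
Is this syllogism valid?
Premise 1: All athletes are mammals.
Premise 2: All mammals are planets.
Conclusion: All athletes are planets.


Premise 1: All athletes are mammals.
Premise 2: All mammals are planets.
Conclusion: All athletes are planets.
Barbara syllogism (AAA-1): All A are B, All B are C → All A are C.
Middle term (mammals) distributed in premise 2.

Valid


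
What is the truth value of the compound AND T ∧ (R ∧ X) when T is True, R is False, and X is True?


T = True, R = False, X = True
Step 1: R ∧ X = False AND True = False
Step 2: T ∧ False = True AND False = False
AND is true only when ALL operands are true.

False


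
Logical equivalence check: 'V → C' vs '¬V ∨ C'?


Expression 1: V → C
Expression 2: ¬V ∨ C
Truth table (V C | Expr1 Expr2):
  T T |   T     T
  T F |   F     F
  F T |   T     T
  F F |   T     T
All 4 rows agree, so the expressions are logically equivalent.

Yes


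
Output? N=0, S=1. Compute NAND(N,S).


N AND S = 0
NOT(0) = 1

1


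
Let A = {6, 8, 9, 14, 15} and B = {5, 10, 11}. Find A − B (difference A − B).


A = {6, 8, 9, 14, 15}
B = {5, 10, 11}
Operation: difference A − B
In A but not B: 6, 8, 9, 14, 15

{6, 8, 9, 14, 15}


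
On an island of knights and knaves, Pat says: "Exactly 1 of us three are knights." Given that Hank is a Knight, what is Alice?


Pat claims exactly 1 knights among Pat, Hank, Alice.
Given: Hank is a Knight.

Case 1: Pat is a Knight (tells truth)
  Then exactly 1 of the three are knights.
  Counting Pat, Hank: 2 knight(s) so far. Need -1 more → impossible.
Case 2: Pat is a Knave (lies)
  Then the count is NOT 1.
  If Alice = Knave, count = 1 = 1 → claim would be true, contradicts lie.
  If Alice = Knight, count = 2 ≠ 1 → lie confirmed ✓

Alice is a Knight.

Knight


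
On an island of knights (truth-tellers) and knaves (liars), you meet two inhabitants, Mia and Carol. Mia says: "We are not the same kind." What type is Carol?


Mia says: "We are not the same kind."
Case 1: Mia is a Knight (truth-teller)
  Statement is true → they ARE different → Carol is a Knave
Case 2: Mia is a Knave (liar)
  Statement is false → they are NOT different → Carol is a Knave
In both cases, Carol is a Knave.

Knave


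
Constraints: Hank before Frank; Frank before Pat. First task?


Constraints: Hank before Frank; Frank before Pat
The first task can have nothing scheduled before it, so it must never appear on the right of a 'before'.
Tasks appearing after some 'before': Frank, Pat.
The only task not in that list is Hank → it is first.

Hank


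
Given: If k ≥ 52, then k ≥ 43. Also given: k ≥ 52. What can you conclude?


Modus ponens: P → Q, P ⊢ Q
P: k ≥ 52
Q: k ≥ 43
We have P → Q and P is true.
By modus ponens, Q must be true.

k ≥ 43


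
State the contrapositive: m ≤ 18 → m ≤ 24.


Original: If m ≤ 18, then m ≤ 24
Contrapositive: If ¬Q, then ¬P
Negate Q: not (m ≤ 24)
Negate P: not (m ≤ 18)

If not (m ≤ 24), then not (m ≤ 18).


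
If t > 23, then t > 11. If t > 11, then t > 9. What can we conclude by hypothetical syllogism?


Hypothetical syllogism: P → Q, Q → R ⊢ P → R
Premise 1: t > 23 → t > 11
Premise 2: t > 11 → t > 9
Chain the implications: the middle term (t > 11) links the two.
Conclusion: If t > 23, then t > 9.

If t > 23, then t > 9.


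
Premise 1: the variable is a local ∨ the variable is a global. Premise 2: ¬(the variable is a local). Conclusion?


Disjunctive syllogism: P ∨ Q, ¬P ⊢ Q
Disjunction: the variable is a local ∨ the variable is a global
We know it is not the case that the variable is a local.
By disjunctive syllogism, the other disjunct must be true.

The variable is a global


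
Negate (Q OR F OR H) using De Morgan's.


De Morgan's law: ¬(P ∨ Q ∨ R) ≡ ¬P ∧ ¬Q ∧ ¬R
¬(Q ∨ F ∨ H) = ¬Q ∧ ¬F ∧ ¬H

¬Q ∧ ¬F ∧ ¬H


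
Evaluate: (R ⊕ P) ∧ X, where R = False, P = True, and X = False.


R = False, P = True, X = False
Step 1: R ⊕ P = False XOR True = True
Step 2: True ∧ X = True AND False = False
XOR true when exactly one of R,P is true; then AND with X.

False


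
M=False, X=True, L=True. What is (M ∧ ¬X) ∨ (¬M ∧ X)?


M = False, X = True, L = True
Expression: (M ∧ ¬X) ∨ (¬M ∧ X)
Step 1: ¬X = NOT True = False
Step 2: M ∧ ¬X = False AND False = False
Step 3: ¬M = NOT False = True
Step 4: ¬M ∧ X = True AND True = True
Step 5: (False) ∨ (True) = False OR True = True

True


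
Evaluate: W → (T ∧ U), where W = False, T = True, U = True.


W = False, T = True, U = True
Step 1: T ∧ U = True AND True = True
Step 2: W → (True): false only when W=True and consequent=False.
Result: True

True


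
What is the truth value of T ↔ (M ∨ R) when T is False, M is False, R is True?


T = False, M = False, R = True
Step 1: M ∨ R = False OR True = True
Step 2: T ↔ (True): true when both sides have same truth value.
Result: False ↔ True = False

False


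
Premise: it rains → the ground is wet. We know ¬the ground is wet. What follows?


Modus tollens: P → Q, ¬Q ⊢ ¬P
P: it rains
Q: the ground is wet
We have P → Q and Q is false.
By modus tollens, P must be false.

It is not the case that it rains


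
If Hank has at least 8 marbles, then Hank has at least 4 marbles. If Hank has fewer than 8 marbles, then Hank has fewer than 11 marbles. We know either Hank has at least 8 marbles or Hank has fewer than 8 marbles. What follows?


Constructive dilemma: (P → Q) ∧ (R → S), P ∨ R ⊢ Q ∨ S
Premise 1: Hank has at least 8 marbles → Hank has at least 4 marbles
Premise 2: Hank has fewer than 8 marbles → Hank has fewer than 11 marbles
Premise 3: Hank has at least 8 marbles ∨ Hank has fewer than 8 marbles
Case 1: Assuming Hank has at least 8 marbles, then by Premise 1, Hank has at least 4 marbles.
Case 2: Assuming Hank has fewer than 8 marbles, then by Premise 2, Hank has fewer than 11 marbles.
Since one of Hank has at least 8 marbles or Hank has fewer than 8 marbles must hold, we get Hank has at least 4 marbles or Hank has fewer than 11 marbles.

Hank has at least 4 marbles or Hank has fewer than 11 marbles.


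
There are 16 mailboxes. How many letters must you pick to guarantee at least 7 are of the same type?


Pigeonhole: to guarantee k in one of n categories, need (k-1)×n + 1.
k = 7, n = 16
Minimum = (7-1) × 16 + 1 = 6 × 16 + 1

97


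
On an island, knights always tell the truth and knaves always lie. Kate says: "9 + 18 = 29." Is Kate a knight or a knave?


Statement: "9 + 18 = 29."
Actual: 9 + 18 = 27
Claimed: 29
Statement is FALSE → Kate lies → Knave

Knave


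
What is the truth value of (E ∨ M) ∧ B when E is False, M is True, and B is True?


E = False, M = True, B = True
Step 1: E ∨ M = False OR True = True
Step 2: True ∧ B = True AND True = True
OR is true when at least one operand is true; AND requires both.

True


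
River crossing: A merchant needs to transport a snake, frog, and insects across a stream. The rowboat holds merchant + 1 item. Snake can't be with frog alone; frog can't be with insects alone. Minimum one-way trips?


1. merchant+frog → 2. merchant ← 3. merchant+snake → 4. merchant+frog ← 5. merchant+insects → 6. merchant ← 7. merchant+frog →
Minimum trips = 7

7


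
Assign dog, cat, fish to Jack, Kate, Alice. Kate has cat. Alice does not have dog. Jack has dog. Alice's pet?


From clues:
  Jack → dog
  Kate → cat
By elimination, Alice gets the remaining.

fish


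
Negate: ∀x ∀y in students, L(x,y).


Original: ∀x ∀y L(x,y)
Rule: ¬∀→∃, ¬∃→∀, negate predicate.
Negation: ∃x ∃y ¬L(x,y)

∃x ∃y ¬L(x,y)


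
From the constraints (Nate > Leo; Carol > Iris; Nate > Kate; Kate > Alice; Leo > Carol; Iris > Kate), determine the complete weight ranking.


Constraints: Nate > Leo; Carol > Iris; Nate > Kate; Kate > Alice; Leo > Carol; Iris > Kate
Method: at each step, the next-highest is the one remaining person who never appears on the smaller side of a constraint between remaining people.
  Step 1: remaining {Leo, Alice, Carol, Kate, Iris, Nate}; on the smaller side: {Leo, Alice, Carol, Kate, Iris} → Nate is next (Nate > Leo; Nate > Kate).
  Step 2: remaining {Leo, Alice, Carol, Kate, Iris}; on the smaller side: {Alice, Carol, Kate, Iris} → Leo is next (Leo > Carol).
  Step 3: remaining {Alice, Carol, Kate, Iris}; on the smaller side: {Alice, Kate, Iris} → Carol is next (Carol > Iris).
  Step 4: remaining {Alice, Kate, Iris}; on the smaller side: {Alice, Kate} → Iris is next (Iris > Kate).
  Step 5: remaining {Alice, Kate}; on the smaller side: {Alice} → Kate is next (Kate > Alice).
  Step 6: only Alice remains → lowest.
Final ranking (highest to lowest):

Nate > Leo > Carol > Iris > Kate > Alice


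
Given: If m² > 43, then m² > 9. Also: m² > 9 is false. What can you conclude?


Modus tollens: P → Q, ¬Q ⊢ ¬P
P: m² > 43
Q: m² > 9
We have P → Q and Q is false.
By modus tollens, P must be false.

It is not the case that m² > 43


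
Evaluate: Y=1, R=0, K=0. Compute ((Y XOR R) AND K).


Y XOR R = 1^0 = 1
1 AND 0 = 0

0


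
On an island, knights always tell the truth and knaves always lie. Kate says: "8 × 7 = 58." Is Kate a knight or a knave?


Statement: "8 × 7 = 58."
Actual: 8 × 7 = 56
Claimed: 58
Statement is FALSE → Kate lies → Knave

Knave


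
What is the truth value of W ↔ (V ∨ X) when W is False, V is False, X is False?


W = False, V = False, X = False
Step 1: V ∨ X = False OR False = False
Step 2: W ↔ (False): true when both sides have same truth value.
Result: False ↔ False = True

True


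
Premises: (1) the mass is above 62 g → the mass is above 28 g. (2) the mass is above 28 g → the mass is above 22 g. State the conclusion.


Hypothetical syllogism: P → Q, Q → R ⊢ P → R
Premise 1: the mass is above 62 g → the mass is above 28 g
Premise 2: the mass is above 28 g → the mass is above 22 g
Chain the implications: the middle term (the mass is above 28 g) links the two.
Conclusion: If the mass is above 62 g, then the mass is above 22 g.

If the mass is above 62 g, then the mass is above 22 g.


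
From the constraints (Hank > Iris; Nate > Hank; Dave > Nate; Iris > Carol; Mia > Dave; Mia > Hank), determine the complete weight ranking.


Constraints: Hank > Iris; Nate > Hank; Dave > Nate; Iris > Carol; Mia > Dave; Mia > Hank
Method: at each step, the next-highest is the one remaining person who never appears on the smaller side of a constraint between remaining people.
  Step 1: remaining {Iris, Nate, Hank, Mia, Dave, Carol}; on the smaller side: {Iris, Nate, Hank, Dave, Carol} → Mia is next (Mia > Dave; Mia > Hank).
  Step 2: remaining {Iris, Nate, Hank, Dave, Carol}; on the smaller side: {Iris, Nate, Hank, Carol} → Dave is next (Dave > Nate).
  Step 3: remaining {Iris, Nate, Hank, Carol}; on the smaller side: {Iris, Hank, Carol} → Nate is next (Nate > Hank).
  Step 4: remaining {Iris, Hank, Carol}; on the smaller side: {Iris, Carol} → Hank is next (Hank > Iris).
  Step 5: remaining {Iris, Carol}; on the smaller side: {Carol} → Iris is next (Iris > Carol).
  Step 6: only Carol remains → lowest.
Final ranking (highest to lowest):

Mia > Dave > Nate > Hank > Iris > Carol


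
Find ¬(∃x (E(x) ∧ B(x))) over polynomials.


Original: ∃x (E(x) ∧ B(x))
Rule: ¬∀→∃, ¬∃→∀, negate predicate.
Negation: ∀x (¬E(x) ∨ ¬B(x))

∀x (¬E(x) ∨ ¬B(x))


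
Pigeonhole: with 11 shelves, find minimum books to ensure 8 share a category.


Pigeonhole: to guarantee k in one of n categories, need (k-1)×n + 1.
k = 8, n = 11
Minimum = (8-1) × 11 + 1 = 7 × 11 + 1

78


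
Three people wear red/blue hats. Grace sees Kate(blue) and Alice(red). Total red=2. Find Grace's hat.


Total red = 2, seen red = 1
Own red = 2 - 1 = 1
Grace's hat is red.

red


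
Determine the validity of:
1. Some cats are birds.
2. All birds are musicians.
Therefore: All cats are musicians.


Premise 1: Some cats are birds.
Premise 2: All birds are musicians.
Conclusion: All cats are musicians.
Fallacy: illicit minor. The minor term (cats) is distributed in the conclusion ('All cats ...') but undistributed in its premise ('Some cats are birds' doesn't cover all cats).
Only 'Some cats are musicians' follows, not 'All'.

Invalid


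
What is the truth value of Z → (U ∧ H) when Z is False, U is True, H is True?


Z = False, U = True, H = True
Step 1: U ∧ H = True AND True = True
Step 2: Z → (True): false only when Z=True and consequent=False.
Result: True

True


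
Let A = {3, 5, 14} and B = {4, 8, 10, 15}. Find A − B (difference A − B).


A = {3, 5, 14}
B = {4, 8, 10, 15}
Operation: difference A − B
In A but not B: 3, 5, 14

{3, 5, 14}


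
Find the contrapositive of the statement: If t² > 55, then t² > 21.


Original: If t² > 55, then t² > 21
Contrapositive: If ¬Q, then ¬P
Negate Q: not (t² > 21)
Negate P: not (t² > 55)

If not (t² > 21), then not (t² > 55).


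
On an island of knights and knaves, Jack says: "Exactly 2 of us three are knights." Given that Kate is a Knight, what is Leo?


Jack claims exactly 2 knights among Jack, Kate, Leo.
Given: Kate is a Knight.

Case 1: Jack is a Knight (tells truth)
  Then exactly 2 of the three are knights.
  Counting Jack, Kate: 2 knight(s) so far. Need 0 more → Leo = Knave.
Case 2: Jack is a Knave (lies)
  Then the count is NOT 2.
  If Leo = Knight, count = 2 = 2 → claim would be true, contradicts lie.
  If Leo = Knave, count = 1 ≠ 2 → lie confirmed ✓

Leo is a Knave.

Knave


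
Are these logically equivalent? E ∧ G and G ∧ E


Expression 1: E ∧ G
Expression 2: G ∧ E
Truth table (E G | Expr1 Expr2):
  T T |   T     T
  T F |   F     F
  F T |   F     F
  F F |   F     F
All 4 rows agree, so the expressions are logically equivalent.

Yes


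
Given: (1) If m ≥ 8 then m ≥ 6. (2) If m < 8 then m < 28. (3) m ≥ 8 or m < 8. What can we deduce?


Constructive dilemma: (P → Q) ∧ (R → S), P ∨ R ⊢ Q ∨ S
Premise 1: m ≥ 8 → m ≥ 6
Premise 2: m < 8 → m < 28
Premise 3: m ≥ 8 ∨ m < 8
Case 1: Assuming m ≥ 8, then by Premise 1, m ≥ 6.
Case 2: Assuming m < 8, then by Premise 2, m < 28.
Since one of m ≥ 8 or m < 8 must hold, we get m ≥ 6 or m < 28.

m ≥ 6 or m < 28.


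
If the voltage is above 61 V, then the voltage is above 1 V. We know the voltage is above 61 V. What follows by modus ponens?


Modus ponens: P → Q, P ⊢ Q
P: the voltage is above 61 V
Q: the voltage is above 1 V
We have P → Q and P is true.
By modus ponens, Q must be true.

The voltage is above 1 V
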